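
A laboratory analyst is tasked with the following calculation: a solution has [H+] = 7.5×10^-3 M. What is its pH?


pH = -log10([H+]) = -log10(7.5×10^-3)
= 3 - log10(7.5)
= 3 - 0.88
= 2.12

2.12


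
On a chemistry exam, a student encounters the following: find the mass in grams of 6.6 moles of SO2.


M(SO2) = 64.07 g/mol
mass = n × M = 6.6 × 64.07 = 422.86 g

422.86 g


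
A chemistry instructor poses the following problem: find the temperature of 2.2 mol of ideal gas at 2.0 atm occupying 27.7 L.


PV = nRT  (R = 0.08206 L·atm/(mol·K))
T = PV/(nR) = 2.0×27.7/(2.2×0.08206)
= 55.40/0.180532
= 306.87 K

306.87 K


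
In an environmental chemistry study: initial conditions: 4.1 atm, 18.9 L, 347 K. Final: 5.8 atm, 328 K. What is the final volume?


P1V1/T1 = P2V2/T2
V2 = P1V1T2/(T1P2)
= 4.1×18.9×328/(347×5.8)
= 12.629 L

12.629 L


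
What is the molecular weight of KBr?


M(KBr) = 1×39.1 + 1×79.9
= 39.1 + 79.9
= 119.0 g/mol

119.0 g/mol


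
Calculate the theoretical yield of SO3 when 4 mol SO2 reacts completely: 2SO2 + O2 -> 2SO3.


Mole ratio SO3:SO2 = 2:2
n(SO3) = 4 × 2/2 = 4.000 mol
mass = 4.000 × 80.07 = 320.28 g

320.28 g


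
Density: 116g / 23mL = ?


ρ = mass/volume
= 116/23
= 5.043 g/mL

5.043 g/mL


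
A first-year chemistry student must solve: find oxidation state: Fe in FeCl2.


x + 2(-1) = 0, so x = +2
Oxidation number: +2

+2


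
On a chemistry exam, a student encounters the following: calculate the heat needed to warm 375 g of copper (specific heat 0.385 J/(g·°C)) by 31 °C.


q = mcΔT = 375 × 0.385 × 31
= 4475.63 J

4475.63 J


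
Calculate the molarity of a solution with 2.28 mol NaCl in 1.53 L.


M = n/V = 2.28/1.53 = 1.490 mol/L

1.490 M


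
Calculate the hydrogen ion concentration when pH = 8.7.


[H+] = 10^(-pH) = 10^(-8.7)
= 2.0×10^-9 M

2.0×10^-9 M


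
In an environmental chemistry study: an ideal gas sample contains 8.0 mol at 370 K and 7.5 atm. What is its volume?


PV = nRT  (R = 0.08206 L·atm/(mol·K))
V = nRT/P = 8.0×0.08206×370/7.5
= 32.386 L

32.386 L


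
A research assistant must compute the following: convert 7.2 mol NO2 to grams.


M(NO2) = 46.01 g/mol
mass = n × M = 7.2 × 46.01 = 331.27 g

331.27 g


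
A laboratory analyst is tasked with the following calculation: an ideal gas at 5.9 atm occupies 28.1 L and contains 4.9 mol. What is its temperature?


PV = nRT  (R = 0.08206 L·atm/(mol·K))
T = PV/(nR) = 5.9×28.1/(4.9×0.08206)
= 165.79/0.402094
= 412.32 K

412.32 K


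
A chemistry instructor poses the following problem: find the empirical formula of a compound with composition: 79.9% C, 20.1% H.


Assume 100 g sample. Moles of each element:
  C: 79.9/12.01 = 6.653 mol
  H: 20.1/1.008 = 19.94 mol
Divide by smallest (6.653):
  C: 6.653/6.653 = 1.0
  H: 19.94/6.653 = 3.0
Empirical formula: CH3

CH3


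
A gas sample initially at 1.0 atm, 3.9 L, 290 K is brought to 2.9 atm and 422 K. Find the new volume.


P1V1/T1 = P2V2/T2
V2 = P1V1T2/(T1P2)
= 1.0×3.9×422/(290×2.9)
= 1.957 L

1.957 L


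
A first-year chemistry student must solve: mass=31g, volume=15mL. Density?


ρ = mass/volume
= 31/15
= 2.067 g/mL

2.067 g/mL


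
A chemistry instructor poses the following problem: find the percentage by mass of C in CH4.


M(CH4) = 1×12.01 + 4×1.008 = 16.042 g/mol
Mass of C = 1 × 12.01 = 12.01 g/mol
% C = 12.01/16.042 × 100 = 74.87%

74.87%


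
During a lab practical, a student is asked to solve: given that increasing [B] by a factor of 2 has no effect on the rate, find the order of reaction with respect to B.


rate ∝ [B]^n
rate ∝ [B]^0
Order in B: 0

0


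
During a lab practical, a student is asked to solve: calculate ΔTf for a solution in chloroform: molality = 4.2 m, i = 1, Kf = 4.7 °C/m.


ΔTf = Kf × m × i
= 4.7 × 4.2 × 1
= 19.74 °C

19.74 °C


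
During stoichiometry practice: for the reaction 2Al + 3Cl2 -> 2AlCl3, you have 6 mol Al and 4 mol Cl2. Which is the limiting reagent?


Mole ratio available / coefficient:
  Al: 6/2 = 3.000
  Cl2: 4/3 = 1.333
Smaller ratio is limiting.

Cl2


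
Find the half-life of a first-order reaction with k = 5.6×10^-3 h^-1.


t½ = ln2/k = 0.693147/(5.6×10^-3 h^-1)
= 123.8 h

123.8 h


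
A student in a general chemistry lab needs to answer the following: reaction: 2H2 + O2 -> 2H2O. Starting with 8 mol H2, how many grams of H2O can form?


Mole ratio H2O:H2 = 2:2
n(H2O) = 8 × 2/2 = 8.000 mol
mass = 8.000 × 18.02 = 144.16 g

144.16 g


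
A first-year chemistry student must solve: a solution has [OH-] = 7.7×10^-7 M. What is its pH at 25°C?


pOH = -log10([OH-]) = -log10(7.7×10^-7)
= 7 - log10(7.7) = 6.11
pH = 14 - pOH = 14 - 6.11 = 7.89

7.89


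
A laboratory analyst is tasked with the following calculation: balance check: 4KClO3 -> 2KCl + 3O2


Equation: 4KClO3 -> 2KCl + 3O2
Check atoms: Cl: 4≠2, K: 4≠2, O: 12≠6
Not balanced

No, not balanced


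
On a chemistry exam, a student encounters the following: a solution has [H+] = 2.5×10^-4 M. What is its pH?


pH = -log10([H+]) = -log10(2.5×10^-4)
= 4 - log10(2.5)
= 4 - 0.4
= 3.6

3.6


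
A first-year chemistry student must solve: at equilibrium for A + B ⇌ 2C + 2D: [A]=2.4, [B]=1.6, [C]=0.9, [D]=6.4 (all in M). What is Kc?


Kc = [C]^2[D]^2/([A][B])
= (0.9^2 × 6.4^2)/(2.4^1 × 1.6^1)
= 33.1776/3.84
= 8.640

8.640


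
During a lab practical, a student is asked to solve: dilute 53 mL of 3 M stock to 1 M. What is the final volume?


C1V1 = C2V2
3 × 53 = 1 × V2
V2 = 159/1 = 159.0 mL

159.0 mL


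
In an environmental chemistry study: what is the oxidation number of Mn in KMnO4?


(+1) + x + 4(-2) = 0, so x = +7
Oxidation number: +7

+7


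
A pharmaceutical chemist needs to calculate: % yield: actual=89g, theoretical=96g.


% yield = actual/theoretical × 100
= 89/96 × 100
= 92.71%

92.71%


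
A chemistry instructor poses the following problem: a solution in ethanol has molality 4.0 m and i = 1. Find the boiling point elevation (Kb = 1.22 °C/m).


ΔTb = Kb × m × i
= 1.22 × 4.0 × 1
= 4.88 °C

4.88 °C


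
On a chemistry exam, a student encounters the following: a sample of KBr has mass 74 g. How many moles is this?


M(KBr) = 119.0 g/mol
n = mass/M = 74/119.0 = 0.6218 mol

0.6218 mol


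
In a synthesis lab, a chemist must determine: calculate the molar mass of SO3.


M(SO3) = 1×32.07 + 3×16.0
= 32.07 + 48.0
= 80.07 g/mol

80.07 g/mol


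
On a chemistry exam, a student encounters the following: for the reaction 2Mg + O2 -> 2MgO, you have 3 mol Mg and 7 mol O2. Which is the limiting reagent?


Mole ratio available / coefficient:
  Mg: 3/2 = 1.500
  O2: 7/1 = 7.000
Smaller ratio is limiting.

Mg


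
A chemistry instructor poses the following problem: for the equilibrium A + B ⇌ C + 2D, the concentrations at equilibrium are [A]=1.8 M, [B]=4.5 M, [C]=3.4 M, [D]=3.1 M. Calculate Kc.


Kc = [C][D]^2/([A][B])
= (3.4^1 × 3.1^2)/(1.8^1 × 4.5^1)
= 32.674/8.1
= 4.034

4.034


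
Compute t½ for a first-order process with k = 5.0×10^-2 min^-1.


t½ = ln2/k = 0.693147/(5.0×10^-2 min^-1)
= 13.86 min

13.86 min


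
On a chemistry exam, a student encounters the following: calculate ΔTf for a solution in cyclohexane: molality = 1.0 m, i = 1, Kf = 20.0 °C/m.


ΔTf = Kf × m × i
= 20.0 × 1.0 × 1
= 20.0 °C

20.0 °C


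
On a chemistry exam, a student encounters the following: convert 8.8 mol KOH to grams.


M(KOH) = 56.11 g/mol
mass = n × M = 8.8 × 56.11 = 493.77 g

493.77 g


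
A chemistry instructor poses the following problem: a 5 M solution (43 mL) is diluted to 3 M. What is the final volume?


C1V1 = C2V2
5 × 43 = 3 × V2
V2 = 215/3 = 71.67 mL

71.67 mL


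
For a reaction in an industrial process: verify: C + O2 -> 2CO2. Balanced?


Equation: C + O2 -> 2CO2
Check atoms: C: 1≠2, O: 2≠4
Not balanced

No, not balanced


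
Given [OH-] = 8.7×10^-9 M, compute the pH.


pOH = -log10([OH-]) = -log10(8.7×10^-9)
= 9 - log10(8.7) = 8.06
pH = 14 - pOH = 14 - 8.06 = 5.94

5.94


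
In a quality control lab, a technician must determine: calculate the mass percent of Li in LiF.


M(LiF) = 1×6.94 + 1×19.0 = 25.94 g/mol
Mass of Li = 1 × 6.94 = 6.94 g/mol
% Li = 6.94/25.94 × 100 = 26.75%

26.75%


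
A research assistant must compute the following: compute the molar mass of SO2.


M(SO2) = 1×32.07 + 2×16.0
= 32.07 + 32.0
= 64.07 g/mol

64.07 g/mol


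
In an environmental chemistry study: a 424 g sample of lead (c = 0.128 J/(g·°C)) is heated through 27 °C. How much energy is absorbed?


q = mcΔT = 424 × 0.128 × 27
= 1465.34 J

1465.34 J


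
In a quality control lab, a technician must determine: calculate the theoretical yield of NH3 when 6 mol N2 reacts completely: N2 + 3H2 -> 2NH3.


Mole ratio NH3:N2 = 2:1
n(NH3) = 6 × 2/1 = 12.000 mol
mass = 12.000 × 17.03 = 204.36 g

204.36 g


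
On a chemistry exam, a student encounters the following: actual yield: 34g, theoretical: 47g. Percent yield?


% yield = actual/theoretical × 100
= 34/47 × 100
= 72.34%

72.34%


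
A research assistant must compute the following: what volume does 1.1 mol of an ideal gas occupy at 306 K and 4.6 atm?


PV = nRT  (R = 0.08206 L·atm/(mol·K))
V = nRT/P = 1.1×0.08206×306/4.6
= 6.005 L

6.005 L


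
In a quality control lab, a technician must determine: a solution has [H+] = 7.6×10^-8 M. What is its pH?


pH = -log10([H+]) = -log10(7.6×10^-8)
= 8 - log10(7.6)
= 8 - 0.88
= 7.12

7.12


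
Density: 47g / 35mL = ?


ρ = mass/volume
= 47/35
= 1.343 g/mL

1.343 g/mL


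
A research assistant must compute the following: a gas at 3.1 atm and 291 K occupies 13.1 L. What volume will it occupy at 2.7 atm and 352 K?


P1V1/T1 = P2V2/T2
V2 = P1V1T2/(T1P2)
= 3.1×13.1×352/(291×2.7)
= 18.194 L

18.194 L


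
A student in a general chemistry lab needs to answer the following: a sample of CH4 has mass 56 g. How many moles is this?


M(CH4) = 16.04 g/mol
n = mass/M = 56/16.04 = 3.4913 mol

3.4913 mol


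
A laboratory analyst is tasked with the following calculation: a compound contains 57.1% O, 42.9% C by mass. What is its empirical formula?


Assume 100 g sample. Moles of each element:
  O: 57.1/16.0 = 3.569 mol
  C: 42.9/12.01 = 3.572 mol
Divide by smallest (3.569):
  O: 3.569/3.569 = 1.0
  C: 3.572/3.569 = 1.0
Empirical formula: CO

CO


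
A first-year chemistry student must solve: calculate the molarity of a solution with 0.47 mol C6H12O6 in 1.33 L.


M = n/V = 0.47/1.33 = 0.353 mol/L

0.353 M


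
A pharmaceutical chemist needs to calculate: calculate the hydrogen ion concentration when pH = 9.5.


[H+] = 10^(-pH) = 10^(-9.5)
= 3.16×10^-10 M

3.16×10^-10 M


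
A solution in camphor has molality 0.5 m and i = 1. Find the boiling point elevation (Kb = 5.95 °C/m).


ΔTb = Kb × m × i
= 5.95 × 0.5 × 1
= 2.975 °C

2.975 °C


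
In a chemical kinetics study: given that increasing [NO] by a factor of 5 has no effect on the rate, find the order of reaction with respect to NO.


rate ∝ [NO]^n
rate ∝ [NO]^0
Order in NO: 0

0


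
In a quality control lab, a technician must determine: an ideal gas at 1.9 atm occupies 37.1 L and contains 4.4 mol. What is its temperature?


PV = nRT  (R = 0.08206 L·atm/(mol·K))
T = PV/(nR) = 1.9×37.1/(4.4×0.08206)
= 70.49/0.361064
= 195.23 K

195.23 K


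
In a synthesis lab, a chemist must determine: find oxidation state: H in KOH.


H is +1 with nonmetals
Oxidation number: +1

+1


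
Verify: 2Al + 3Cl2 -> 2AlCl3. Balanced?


Equation: 2Al + 3Cl2 -> 2AlCl3
Check atoms: Al: 2=2, Cl: 6=6
Balanced

Yes, balanced


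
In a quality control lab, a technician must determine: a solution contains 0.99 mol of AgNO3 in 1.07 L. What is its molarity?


M = n/V = 0.99/1.07 = 0.925 mol/L

0.925 M


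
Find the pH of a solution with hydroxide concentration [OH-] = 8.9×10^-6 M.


pOH = -log10([OH-]) = -log10(8.9×10^-6)
= 6 - log10(8.9) = 5.05
pH = 14 - pOH = 14 - 5.05 = 8.95

8.95


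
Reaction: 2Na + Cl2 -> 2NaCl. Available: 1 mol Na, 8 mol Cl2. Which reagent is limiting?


Mole ratio available / coefficient:
  Na: 1/2 = 0.500
  Cl2: 8/1 = 8.000
Smaller ratio is limiting.

Na


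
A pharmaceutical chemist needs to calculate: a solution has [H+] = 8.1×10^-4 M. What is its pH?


pH = -log10([H+]) = -log10(8.1×10^-4)
= 4 - log10(8.1)
= 4 - 0.91
= 3.09

3.09


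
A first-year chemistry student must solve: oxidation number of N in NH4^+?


x + 4(+1) = +1, so x = -3
Oxidation number: -3

-3


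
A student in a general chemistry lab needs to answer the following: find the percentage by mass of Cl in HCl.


M(HCl) = 1×1.008 + 1×35.45 = 36.458 g/mol
Mass of Cl = 1 × 35.45 = 35.45 g/mol
% Cl = 35.45/36.458 × 100 = 97.24%

97.24%


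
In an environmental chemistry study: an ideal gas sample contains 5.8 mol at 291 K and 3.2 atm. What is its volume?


PV = nRT  (R = 0.08206 L·atm/(mol·K))
V = nRT/P = 5.8×0.08206×291/3.2
= 43.282 L

43.282 L


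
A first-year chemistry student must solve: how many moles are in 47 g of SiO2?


M(SiO2) = 60.09 g/mol
n = mass/M = 47/60.09 = 0.7822 mol

0.7822 mol


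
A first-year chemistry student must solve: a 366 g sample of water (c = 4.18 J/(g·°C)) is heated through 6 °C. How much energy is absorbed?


q = mcΔT = 366 × 4.18 × 6
= 9179.28 J

9179.28 J


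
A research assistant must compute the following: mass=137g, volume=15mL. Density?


ρ = mass/volume
= 137/15
= 9.133 g/mL

9.133 g/mL


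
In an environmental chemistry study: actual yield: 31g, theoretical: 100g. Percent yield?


% yield = actual/theoretical × 100
= 31/100 × 100
= 31.0%

31.0%


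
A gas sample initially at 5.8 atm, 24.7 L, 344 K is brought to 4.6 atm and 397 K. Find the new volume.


P1V1/T1 = P2V2/T2
V2 = P1V1T2/(T1P2)
= 5.8×24.7×397/(344×4.6)
= 35.942 L

35.942 L


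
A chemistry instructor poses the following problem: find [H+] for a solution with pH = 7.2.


[H+] = 10^(-pH) = 10^(-7.2)
= 6.31×10^-8 M

6.31×10^-8 M


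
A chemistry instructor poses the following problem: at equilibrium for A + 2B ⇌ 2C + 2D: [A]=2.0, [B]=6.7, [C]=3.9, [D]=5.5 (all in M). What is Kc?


Kc = [C]^2[D]^2/([A][B]^2)
= (3.9^2 × 5.5^2)/(2.0^1 × 6.7^2)
= 460.1025/89.78
= 5.125

5.125


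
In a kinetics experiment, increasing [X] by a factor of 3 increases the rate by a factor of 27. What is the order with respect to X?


rate ∝ [X]^n
3^n = 27 → n = 3
Order in X: 3

3


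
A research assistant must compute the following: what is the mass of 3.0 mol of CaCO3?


M(CaCO3) = 100.09 g/mol
mass = n × M = 3.0 × 100.09 = 300.27 g

300.27 g


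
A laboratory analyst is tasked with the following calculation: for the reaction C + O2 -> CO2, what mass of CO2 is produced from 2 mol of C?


Mole ratio CO2:C = 1:1
n(CO2) = 2 × 1/1 = 2.000 mol
mass = 2.000 × 44.01 = 88.02 g

88.02 g


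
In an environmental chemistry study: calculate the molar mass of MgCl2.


M(MgCl2) = 1×24.31 + 2×35.45
= 24.31 + 70.9
= 95.21 g/mol

95.21 g/mol


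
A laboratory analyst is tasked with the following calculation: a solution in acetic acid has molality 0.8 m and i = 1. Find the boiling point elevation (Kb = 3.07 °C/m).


ΔTb = Kb × m × i
= 3.07 × 0.8 × 1
= 2.456 °C

2.456 °C


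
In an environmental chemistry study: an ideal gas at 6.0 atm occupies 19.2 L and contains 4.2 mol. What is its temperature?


PV = nRT  (R = 0.08206 L·atm/(mol·K))
T = PV/(nR) = 6.0×19.2/(4.2×0.08206)
= 115.20/0.344652
= 334.25 K

334.25 K


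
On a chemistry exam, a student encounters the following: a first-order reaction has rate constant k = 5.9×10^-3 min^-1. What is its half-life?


t½ = ln2/k = 0.693147/(5.9×10^-3 min^-1)
= 117.5 min

117.5 min


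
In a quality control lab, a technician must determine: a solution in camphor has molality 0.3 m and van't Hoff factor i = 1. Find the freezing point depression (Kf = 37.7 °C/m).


ΔTf = Kf × m × i
= 37.7 × 0.3 × 1
= 11.31 °C

11.31 °C


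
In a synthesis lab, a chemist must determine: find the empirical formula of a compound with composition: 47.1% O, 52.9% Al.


Assume 100 g sample. Moles of each element:
  O: 47.1/16.0 = 2.944 mol
  Al: 52.9/26.98 = 1.961 mol
Divide by smallest (1.961):
  O: 2.944/1.961 = 1.5
  Al: 1.961/1.961 = 1.0
Multiply all ratios by 2 to obtain whole numbers.
Empirical formula: Al2O3

Al2O3


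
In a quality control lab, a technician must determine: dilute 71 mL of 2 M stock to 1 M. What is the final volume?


C1V1 = C2V2
2 × 71 = 1 × V2
V2 = 142/1 = 142.0 mL

142.0 mL


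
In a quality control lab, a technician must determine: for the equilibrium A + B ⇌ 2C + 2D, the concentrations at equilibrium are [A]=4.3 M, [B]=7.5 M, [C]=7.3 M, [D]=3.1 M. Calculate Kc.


Kc = [C]^2[D]^2/([A][B])
= (7.3^2 × 3.1^2)/(4.3^1 × 7.5^1)
= 512.1169/32.25
= 15.88

15.88


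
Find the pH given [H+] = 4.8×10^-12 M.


pH = -log10([H+]) = -log10(4.8×10^-12)
= 12 - log10(4.8)
= 12 - 0.68
= 11.32

11.32


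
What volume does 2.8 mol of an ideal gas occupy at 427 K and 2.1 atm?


PV = nRT  (R = 0.08206 L·atm/(mol·K))
V = nRT/P = 2.8×0.08206×427/2.1
= 46.719 L

46.719 L


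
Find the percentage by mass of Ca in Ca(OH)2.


M(Ca(OH)2) = 1×40.08 + 2×16.0 + 2×1.008 = 74.096 g/mol
Mass of Ca = 1 × 40.08 = 40.08 g/mol
% Ca = 40.08/74.096 × 100 = 54.09%

54.09%


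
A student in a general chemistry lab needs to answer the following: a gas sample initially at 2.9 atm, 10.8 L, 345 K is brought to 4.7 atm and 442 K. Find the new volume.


P1V1/T1 = P2V2/T2
V2 = P1V1T2/(T1P2)
= 2.9×10.8×442/(345×4.7)
= 8.537 L

8.537 L


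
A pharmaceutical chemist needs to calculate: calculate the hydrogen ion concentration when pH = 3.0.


[H+] = 10^(-pH) = 10^(-3.0)
= 1.0×10^-3 M

1.0×10^-3 M


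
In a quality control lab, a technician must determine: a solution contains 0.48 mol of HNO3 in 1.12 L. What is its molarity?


M = n/V = 0.48/1.12 = 0.429 mol/L

0.429 M


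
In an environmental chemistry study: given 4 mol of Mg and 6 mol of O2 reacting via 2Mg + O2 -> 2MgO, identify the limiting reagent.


Mole ratio available / coefficient:
  Mg: 4/2 = 2.000
  O2: 6/1 = 6.000
Smaller ratio is limiting.

Mg


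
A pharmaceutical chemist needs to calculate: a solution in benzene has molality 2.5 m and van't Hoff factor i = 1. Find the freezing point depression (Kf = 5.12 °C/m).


ΔTf = Kf × m × i
= 5.12 × 2.5 × 1
= 12.8 °C

12.8 °C


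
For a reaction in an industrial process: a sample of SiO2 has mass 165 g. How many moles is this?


M(SiO2) = 60.09 g/mol
n = mass/M = 165/60.09 = 2.7459 mol

2.7459 mol


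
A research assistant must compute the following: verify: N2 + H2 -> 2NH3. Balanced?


Equation: N2 + H2 -> 2NH3
Check atoms: H: 2≠6, N: 2=2
Not balanced

No, not balanced


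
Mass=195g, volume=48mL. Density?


ρ = mass/volume
= 195/48
= 4.062 g/mL

4.062 g/mL


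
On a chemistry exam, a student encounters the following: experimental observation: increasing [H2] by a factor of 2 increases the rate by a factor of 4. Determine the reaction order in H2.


rate ∝ [H2]^n
2^n = 4 → n = 2
Order in H2: 2

2


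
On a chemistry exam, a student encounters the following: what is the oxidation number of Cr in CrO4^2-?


x + 4(-2) = -2, so x = +6
Oxidation number: +6

+6


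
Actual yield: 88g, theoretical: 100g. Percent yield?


% yield = actual/theoretical × 100
= 88/100 × 100
= 88.0%

88.0%


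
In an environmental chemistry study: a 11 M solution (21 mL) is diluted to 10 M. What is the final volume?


C1V1 = C2V2
11 × 21 = 10 × V2
V2 = 231/10 = 23.1 mL

23.1 mL


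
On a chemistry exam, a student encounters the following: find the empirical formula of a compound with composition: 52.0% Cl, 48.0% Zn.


Assume 100 g sample. Moles of each element:
  Cl: 52.0/35.45 = 1.467 mol
  Zn: 48.0/65.38 = 0.734 mol
Divide by smallest (0.734):
  Cl: 1.467/0.734 = 2.0
  Zn: 0.734/0.734 = 1.0
Empirical formula: ZnCl2

ZnCl2


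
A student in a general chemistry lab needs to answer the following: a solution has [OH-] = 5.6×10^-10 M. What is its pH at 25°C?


pOH = -log10([OH-]) = -log10(5.6×10^-10)
= 10 - log10(5.6) = 9.25
pH = 14 - pOH = 14 - 9.25 = 4.75

4.75


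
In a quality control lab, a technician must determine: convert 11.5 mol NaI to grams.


M(NaI) = 149.89 g/mol
mass = n × M = 11.5 × 149.89 = 1723.74 g

1723.74 g


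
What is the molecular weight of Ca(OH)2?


M(Ca(OH)2) = 1×40.08 + 2×16.0 + 2×1.008
= 40.08 + 32.0 + 2.02
= 74.1 g/mol

74.1 g/mol


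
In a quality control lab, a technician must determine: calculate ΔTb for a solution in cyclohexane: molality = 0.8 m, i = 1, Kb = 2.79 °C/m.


ΔTb = Kb × m × i
= 2.79 × 0.8 × 1
= 2.232 °C

2.232 °C


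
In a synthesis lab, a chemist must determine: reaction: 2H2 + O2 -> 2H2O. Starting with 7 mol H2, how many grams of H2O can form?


Mole ratio H2O:H2 = 2:2
n(H2O) = 7 × 2/2 = 7.000 mol
mass = 7.000 × 18.02 = 126.14 g

126.14 g


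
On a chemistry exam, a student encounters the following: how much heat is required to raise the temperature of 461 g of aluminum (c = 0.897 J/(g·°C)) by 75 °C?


q = mcΔT = 461 × 0.897 × 75
= 31013.78 J

31013.78 J


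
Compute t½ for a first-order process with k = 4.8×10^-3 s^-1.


t½ = ln2/k = 0.693147/(4.8×10^-3 s^-1)
= 144.4 s

144.4 s


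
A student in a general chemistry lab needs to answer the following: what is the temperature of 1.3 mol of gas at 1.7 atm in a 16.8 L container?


PV = nRT  (R = 0.08206 L·atm/(mol·K))
T = PV/(nR) = 1.7×16.8/(1.3×0.08206)
= 28.56/0.106678
= 267.72 K

267.72 K


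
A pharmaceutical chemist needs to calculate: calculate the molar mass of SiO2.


M(SiO2) = 1×28.09 + 2×16.0
= 28.09 + 32.0
= 60.09 g/mol

60.09 g/mol


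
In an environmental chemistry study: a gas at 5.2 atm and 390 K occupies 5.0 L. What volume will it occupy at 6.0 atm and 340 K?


P1V1/T1 = P2V2/T2
V2 = P1V1T2/(T1P2)
= 5.2×5.0×340/(390×6.0)
= 3.778 L

3.778 L


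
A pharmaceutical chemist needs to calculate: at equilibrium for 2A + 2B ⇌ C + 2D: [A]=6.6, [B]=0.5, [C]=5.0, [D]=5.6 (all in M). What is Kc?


Kc = [C][D]^2/([A]^2[B]^2)
= (5.0^1 × 5.6^2)/(6.6^2 × 0.5^2)
= 156.8/10.89
= 14.40

14.40


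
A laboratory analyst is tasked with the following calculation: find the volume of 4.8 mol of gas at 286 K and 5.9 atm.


PV = nRT  (R = 0.08206 L·atm/(mol·K))
V = nRT/P = 4.8×0.08206×286/5.9
= 19.094 L

19.094 L


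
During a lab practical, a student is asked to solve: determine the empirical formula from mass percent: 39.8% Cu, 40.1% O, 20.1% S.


Assume 100 g sample. Moles of each element:
  Cu: 39.8/63.55 = 0.626 mol
  O: 40.1/16.0 = 2.506 mol
  S: 20.1/32.07 = 0.627 mol
Divide by smallest (0.626):
  Cu: 0.626/0.626 = 1.0
  O: 2.506/0.626 = 4.0
  S: 0.627/0.626 = 1.0
Empirical formula: CuSO4

CuSO4


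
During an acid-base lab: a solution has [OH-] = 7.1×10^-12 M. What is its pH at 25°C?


pOH = -log10([OH-]) = -log10(7.1×10^-12)
= 12 - log10(7.1) = 11.15
pH = 14 - pOH = 14 - 11.15 = 2.85

2.85


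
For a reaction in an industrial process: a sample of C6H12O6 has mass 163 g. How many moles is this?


M(C6H12O6) = 180.16 g/mol
n = mass/M = 163/180.16 = 0.9048 mol

0.9048 mol


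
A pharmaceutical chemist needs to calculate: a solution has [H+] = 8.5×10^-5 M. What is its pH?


pH = -log10([H+]) = -log10(8.5×10^-5)
= 5 - log10(8.5)
= 5 - 0.93
= 4.07

4.07


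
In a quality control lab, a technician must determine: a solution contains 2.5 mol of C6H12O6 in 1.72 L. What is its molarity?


M = n/V = 2.5/1.72 = 1.453 mol/L

1.453 M


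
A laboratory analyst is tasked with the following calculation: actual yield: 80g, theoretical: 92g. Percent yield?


% yield = actual/theoretical × 100
= 80/92 × 100
= 86.96%

86.96%


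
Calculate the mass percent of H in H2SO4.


M(H2SO4) = 2×1.008 + 1×32.07 + 4×16.0 = 98.086 g/mol
Mass of H = 2 × 1.008 = 2.016 g/mol
% H = 2.016/98.086 × 100 = 2.06%

2.06%


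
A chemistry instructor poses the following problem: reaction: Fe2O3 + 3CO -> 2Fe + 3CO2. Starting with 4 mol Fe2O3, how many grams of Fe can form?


Mole ratio Fe:Fe2O3 = 2:1
n(Fe) = 4 × 2/1 = 8.000 mol
mass = 8.000 × 55.85 = 446.8 g

446.8 g


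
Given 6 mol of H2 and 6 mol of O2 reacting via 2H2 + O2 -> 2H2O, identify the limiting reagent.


Mole ratio available / coefficient:
  H2: 6/2 = 3.000
  O2: 6/1 = 6.000
Smaller ratio is limiting.

H2


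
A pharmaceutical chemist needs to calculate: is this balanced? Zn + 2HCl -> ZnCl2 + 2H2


Equation: Zn + 2HCl -> ZnCl2 + 2H2
Check atoms: Cl: 2=2, H: 2≠4, Zn: 1=1
Not balanced

No, not balanced


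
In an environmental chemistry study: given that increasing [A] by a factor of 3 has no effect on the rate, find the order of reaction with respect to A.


rate ∝ [A]^n
rate ∝ [A]^0
Order in A: 0

0


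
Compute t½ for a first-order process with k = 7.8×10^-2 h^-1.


t½ = ln2/k = 0.693147/(7.8×10^-2 h^-1)
= 8.887 h

8.887 h


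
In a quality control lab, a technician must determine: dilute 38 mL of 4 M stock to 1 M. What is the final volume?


C1V1 = C2V2
4 × 38 = 1 × V2
V2 = 152/1 = 152.0 mL

152.0 mL


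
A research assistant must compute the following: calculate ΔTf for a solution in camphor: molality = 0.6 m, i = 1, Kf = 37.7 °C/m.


ΔTf = Kf × m × i
= 37.7 × 0.6 × 1
= 22.62 °C

22.62 °C


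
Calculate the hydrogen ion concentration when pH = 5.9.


[H+] = 10^(-pH) = 10^(-5.9)
= 1.26×10^-6 M

1.26×10^-6 M


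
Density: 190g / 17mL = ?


ρ = mass/volume
= 190/17
= 11.176 g/mL

11.176 g/mL


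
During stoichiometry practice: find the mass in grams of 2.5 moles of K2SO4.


M(K2SO4) = 174.27 g/mol
mass = n × M = 2.5 × 174.27 = 435.68 g

435.68 g


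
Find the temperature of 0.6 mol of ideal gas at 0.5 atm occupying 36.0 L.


PV = nRT  (R = 0.08206 L·atm/(mol·K))
T = PV/(nR) = 0.5×36.0/(0.6×0.08206)
= 18.00/0.049236
= 365.59 K

365.59 K


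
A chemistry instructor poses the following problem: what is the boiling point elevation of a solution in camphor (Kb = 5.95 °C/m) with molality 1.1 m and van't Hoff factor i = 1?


ΔTb = Kb × m × i
= 5.95 × 1.1 × 1
= 6.545 °C

6.545 °C


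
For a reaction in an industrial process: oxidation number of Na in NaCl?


Group 1 metal: +1
Oxidation number: +1

+1


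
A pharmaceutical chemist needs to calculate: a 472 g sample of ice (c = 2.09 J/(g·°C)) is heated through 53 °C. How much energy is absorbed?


q = mcΔT = 472 × 2.09 × 53
= 52283.44 J

52283.44 J


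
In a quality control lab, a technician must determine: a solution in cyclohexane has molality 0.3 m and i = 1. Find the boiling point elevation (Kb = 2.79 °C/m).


ΔTb = Kb × m × i
= 2.79 × 0.3 × 1
= 0.837 °C

0.837 °C


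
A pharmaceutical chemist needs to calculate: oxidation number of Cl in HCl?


halide: -1
Oxidation number: -1

-1


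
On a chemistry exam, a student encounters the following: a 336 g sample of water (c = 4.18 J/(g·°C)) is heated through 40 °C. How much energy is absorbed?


q = mcΔT = 336 × 4.18 × 40
= 56179.20 J

56179.20 J


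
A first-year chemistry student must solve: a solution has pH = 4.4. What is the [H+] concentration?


[H+] = 10^(-pH) = 10^(-4.4)
= 3.98×10^-5 M

3.98×10^-5 M


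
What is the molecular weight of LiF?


M(LiF) = 1×6.94 + 1×19.0
= 6.94 + 19.0
= 25.94 g/mol

25.94 g/mol


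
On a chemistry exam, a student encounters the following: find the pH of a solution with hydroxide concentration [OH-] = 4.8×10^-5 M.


pOH = -log10([OH-]) = -log10(4.8×10^-5)
= 5 - log10(4.8) = 4.32
pH = 14 - pOH = 14 - 4.32 = 9.68

9.68


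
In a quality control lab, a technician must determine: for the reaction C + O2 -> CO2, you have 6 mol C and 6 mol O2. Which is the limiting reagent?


Mole ratio available / coefficient:
  C: 6/1 = 6.000
  O2: 6/1 = 6.000
Smaller ratio is limiting.

neither (stoichiometric); C and O2 are fully consumed


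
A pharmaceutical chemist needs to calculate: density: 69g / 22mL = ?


ρ = mass/volume
= 69/22
= 3.136 g/mL

3.136 g/mL


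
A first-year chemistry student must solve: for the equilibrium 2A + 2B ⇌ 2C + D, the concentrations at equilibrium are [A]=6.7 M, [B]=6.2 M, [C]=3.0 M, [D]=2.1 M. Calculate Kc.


Kc = [C]^2[D]/([A]^2[B]^2)
= (3.0^2 × 2.1^1)/(6.7^2 × 6.2^2)
= 18.9/1725.5716
= 0.01095

0.01095


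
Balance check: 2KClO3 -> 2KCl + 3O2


Equation: 2KClO3 -> 2KCl + 3O2
Check atoms: Cl: 2=2, K: 2=2, O: 6=6
Balanced

Yes, balanced


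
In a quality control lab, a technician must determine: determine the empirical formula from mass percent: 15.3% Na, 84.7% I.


Assume 100 g sample. Moles of each element:
  Na: 15.3/22.99 = 0.666 mol
  I: 84.7/126.9 = 0.667 mol
Divide by smallest (0.666):
  Na: 0.666/0.666 = 1.0
  I: 0.667/0.666 = 1.0
Empirical formula: NaI

NaI


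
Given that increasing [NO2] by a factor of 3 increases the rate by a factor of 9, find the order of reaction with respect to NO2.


rate ∝ [NO2]^n
3^n = 9 → n = 2
Order in NO2: 2

2


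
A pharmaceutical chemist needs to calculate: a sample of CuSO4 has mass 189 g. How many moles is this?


M(CuSO4) = 159.62 g/mol
n = mass/M = 189/159.62 = 1.1841 mol

1.1841 mol


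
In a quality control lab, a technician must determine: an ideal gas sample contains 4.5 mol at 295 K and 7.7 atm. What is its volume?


PV = nRT  (R = 0.08206 L·atm/(mol·K))
V = nRT/P = 4.5×0.08206×295/7.7
= 14.147 L

14.147 L


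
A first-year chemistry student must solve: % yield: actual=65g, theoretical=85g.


% yield = actual/theoretical × 100
= 65/85 × 100
= 76.47%

76.47%


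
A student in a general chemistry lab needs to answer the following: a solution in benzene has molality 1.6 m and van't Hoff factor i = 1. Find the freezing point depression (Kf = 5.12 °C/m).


ΔTf = Kf × m × i
= 5.12 × 1.6 × 1
= 8.192 °C

8.192 °C


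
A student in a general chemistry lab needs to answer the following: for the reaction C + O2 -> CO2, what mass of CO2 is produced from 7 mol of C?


Mole ratio CO2:C = 1:1
n(CO2) = 7 × 1/1 = 7.000 mol
mass = 7.000 × 44.01 = 308.07 g

308.07 g


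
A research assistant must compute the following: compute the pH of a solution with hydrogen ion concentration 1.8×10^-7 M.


pH = -log10([H+]) = -log10(1.8×10^-7)
= 7 - log10(1.8)
= 7 - 0.26
= 6.74

6.74


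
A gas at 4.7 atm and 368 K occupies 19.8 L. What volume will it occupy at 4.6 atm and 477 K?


P1V1/T1 = P2V2/T2
V2 = P1V1T2/(T1P2)
= 4.7×19.8×477/(368×4.6)
= 26.223 L

26.223 L


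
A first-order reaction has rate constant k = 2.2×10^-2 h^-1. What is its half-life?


t½ = ln2/k = 0.693147/(2.2×10^-2 h^-1)
= 31.51 h

31.51 h


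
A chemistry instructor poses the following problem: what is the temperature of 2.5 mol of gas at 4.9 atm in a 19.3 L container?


PV = nRT  (R = 0.08206 L·atm/(mol·K))
T = PV/(nR) = 4.9×19.3/(2.5×0.08206)
= 94.57/0.205150
= 460.98 K

460.98 K


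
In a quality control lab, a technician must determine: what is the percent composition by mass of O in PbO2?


M(PbO2) = 1×207.2 + 2×16.0 = 239.20 g/mol
Mass of O = 2 × 16.0 = 32.00 g/mol
% O = 32.00/239.20 × 100 = 13.38%

13.38%


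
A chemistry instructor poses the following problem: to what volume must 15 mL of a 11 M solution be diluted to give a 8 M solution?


C1V1 = C2V2
11 × 15 = 8 × V2
V2 = 165/8 = 20.62 mL

20.62 mL


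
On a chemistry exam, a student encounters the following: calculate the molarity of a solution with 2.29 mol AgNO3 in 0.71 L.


M = n/V = 2.29/0.71 = 3.225 mol/L

3.225 M


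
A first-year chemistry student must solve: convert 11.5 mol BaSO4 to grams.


M(BaSO4) = 233.4 g/mol
mass = n × M = 11.5 × 233.4 = 2684.10 g

2684.10 g


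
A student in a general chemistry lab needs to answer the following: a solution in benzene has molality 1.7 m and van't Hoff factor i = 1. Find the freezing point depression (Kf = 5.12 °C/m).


ΔTf = Kf × m × i
= 5.12 × 1.7 × 1
= 8.704 °C

8.704 °C


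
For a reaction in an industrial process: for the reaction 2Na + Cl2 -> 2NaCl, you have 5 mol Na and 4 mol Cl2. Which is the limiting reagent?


Mole ratio available / coefficient:
  Na: 5/2 = 2.500
  Cl2: 4/1 = 4.000
Smaller ratio is limiting.

Na


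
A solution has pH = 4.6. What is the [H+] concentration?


[H+] = 10^(-pH) = 10^(-4.6)
= 2.51×10^-5 M

2.51×10^-5 M


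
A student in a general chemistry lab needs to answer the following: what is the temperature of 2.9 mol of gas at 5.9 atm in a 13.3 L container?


PV = nRT  (R = 0.08206 L·atm/(mol·K))
T = PV/(nR) = 5.9×13.3/(2.9×0.08206)
= 78.47/0.237974
= 329.74 K

329.74 K


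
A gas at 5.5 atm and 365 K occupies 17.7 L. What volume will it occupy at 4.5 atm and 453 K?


P1V1/T1 = P2V2/T2
V2 = P1V1T2/(T1P2)
= 5.5×17.7×453/(365×4.5)
= 26.849 L

26.849 L


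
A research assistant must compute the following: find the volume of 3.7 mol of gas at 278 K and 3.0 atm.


PV = nRT  (R = 0.08206 L·atm/(mol·K))
V = nRT/P = 3.7×0.08206×278/3.0
= 28.136 L

28.136 L


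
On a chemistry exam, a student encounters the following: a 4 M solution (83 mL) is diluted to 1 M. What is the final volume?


C1V1 = C2V2
4 × 83 = 1 × V2
V2 = 332/1 = 332.0 mL

332.0 mL


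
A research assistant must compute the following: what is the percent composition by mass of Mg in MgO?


M(MgO) = 1×24.31 + 1×16.0 = 40.31 g/mol
Mass of Mg = 1 × 24.31 = 24.31 g/mol
% Mg = 24.31/40.31 × 100 = 60.31%

60.31%


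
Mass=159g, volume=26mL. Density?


ρ = mass/volume
= 159/26
= 6.115 g/mL

6.115 g/mL


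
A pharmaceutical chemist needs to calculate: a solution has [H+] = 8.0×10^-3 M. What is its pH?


pH = -log10([H+]) = -log10(8.0×10^-3)
= 3 - log10(8.0)
= 3 - 0.9
= 2.1

2.1


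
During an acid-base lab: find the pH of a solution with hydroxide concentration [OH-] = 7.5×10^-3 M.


pOH = -log10([OH-]) = -log10(7.5×10^-3)
= 3 - log10(7.5) = 2.12
pH = 14 - pOH = 14 - 2.12 = 11.88

11.88


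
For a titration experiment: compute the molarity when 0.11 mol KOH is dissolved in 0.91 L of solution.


M = n/V = 0.11/0.91 = 0.121 mol/L

0.121 M


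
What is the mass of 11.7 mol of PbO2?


M(PbO2) = 239.2 g/mol
mass = n × M = 11.7 × 239.2 = 2798.64 g

2798.64 g


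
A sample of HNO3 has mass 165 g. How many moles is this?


M(HNO3) = 63.02 g/mol
n = mass/M = 165/63.02 = 2.6182 mol

2.6182 mol


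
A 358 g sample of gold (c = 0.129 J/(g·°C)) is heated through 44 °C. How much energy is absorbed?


q = mcΔT = 358 × 0.129 × 44
= 2032.01 J

2032.01 J


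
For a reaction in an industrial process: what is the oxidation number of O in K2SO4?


O is usually -2
Oxidation number: -2

-2


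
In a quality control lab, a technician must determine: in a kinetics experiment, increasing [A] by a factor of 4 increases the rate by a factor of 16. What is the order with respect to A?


rate ∝ [A]^n
4^n = 16 → n = 2
Order in A: 2

2


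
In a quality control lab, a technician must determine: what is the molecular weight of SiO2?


M(SiO2) = 1×28.09 + 2×16.0
= 28.09 + 32.0
= 60.09 g/mol

60.09 g/mol


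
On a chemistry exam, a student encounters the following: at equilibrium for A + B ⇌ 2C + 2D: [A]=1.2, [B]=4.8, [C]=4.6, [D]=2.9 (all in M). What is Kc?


Kc = [C]^2[D]^2/([A][B])
= (4.6^2 × 2.9^2)/(1.2^1 × 4.8^1)
= 177.9556/5.76
= 30.90

30.90


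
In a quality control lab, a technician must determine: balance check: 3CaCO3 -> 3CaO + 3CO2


Equation: 3CaCO3 -> 3CaO + 3CO2
Check atoms: C: 3=3, Ca: 3=3, O: 9=9
Balanced

Yes, balanced


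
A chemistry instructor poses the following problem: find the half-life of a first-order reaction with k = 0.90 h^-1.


t½ = ln2/k = 0.693147/(0.90 h^-1)
= 0.7702 h

0.7702 h


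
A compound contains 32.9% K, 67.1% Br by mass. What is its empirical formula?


Assume 100 g sample. Moles of each element:
  K: 32.9/39.1 = 0.841 mol
  Br: 67.1/79.9 = 0.84 mol
Divide by smallest (0.84):
  K: 0.841/0.84 = 1.0
  Br: 0.84/0.84 = 1.0
Empirical formula: KBr

KBr


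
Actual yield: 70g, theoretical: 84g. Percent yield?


% yield = actual/theoretical × 100
= 70/84 × 100
= 83.33%

83.33%


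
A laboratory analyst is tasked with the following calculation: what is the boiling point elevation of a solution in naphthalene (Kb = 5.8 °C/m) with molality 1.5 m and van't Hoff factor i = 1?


ΔTb = Kb × m × i
= 5.8 × 1.5 × 1
= 8.7 °C

8.7 °C


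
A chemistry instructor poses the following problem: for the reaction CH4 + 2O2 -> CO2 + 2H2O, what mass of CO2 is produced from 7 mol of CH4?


Mole ratio CO2:CH4 = 1:1
n(CO2) = 7 × 1/1 = 7.000 mol
mass = 7.000 × 44.01 = 308.07 g

308.07 g


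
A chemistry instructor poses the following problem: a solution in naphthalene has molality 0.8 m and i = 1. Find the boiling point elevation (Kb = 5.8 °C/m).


ΔTb = Kb × m × i
= 5.8 × 0.8 × 1
= 4.64 °C

4.64 °C


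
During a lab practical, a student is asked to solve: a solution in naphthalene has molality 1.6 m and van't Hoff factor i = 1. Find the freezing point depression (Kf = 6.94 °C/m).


ΔTf = Kf × m × i
= 6.94 × 1.6 × 1
= 11.104 °C

11.104 °C


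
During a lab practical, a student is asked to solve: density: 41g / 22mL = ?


ρ = mass/volume
= 41/22
= 1.864 g/mL

1.864 g/mL


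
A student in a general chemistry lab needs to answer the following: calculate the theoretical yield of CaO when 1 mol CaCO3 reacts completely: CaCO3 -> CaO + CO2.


Mole ratio CaO:CaCO3 = 1:1
n(CaO) = 1 × 1/1 = 1.000 mol
mass = 1.000 × 56.08 = 56.08 g

56.08 g


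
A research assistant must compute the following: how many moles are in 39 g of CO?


M(CO) = 28.01 g/mol
n = mass/M = 39/28.01 = 1.3924 mol

1.3924 mol


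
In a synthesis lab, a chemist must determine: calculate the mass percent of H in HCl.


M(HCl) = 1×1.008 + 1×35.45 = 36.458 g/mol
Mass of H = 1 × 1.008 = 1.008 g/mol
% H = 1.008/36.458 × 100 = 2.76%

2.76%


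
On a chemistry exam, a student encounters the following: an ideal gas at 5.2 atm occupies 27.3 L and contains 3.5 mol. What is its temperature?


PV = nRT  (R = 0.08206 L·atm/(mol·K))
T = PV/(nR) = 5.2×27.3/(3.5×0.08206)
= 141.96/0.287210
= 494.27 K

494.27 K


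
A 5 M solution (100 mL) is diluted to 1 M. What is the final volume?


C1V1 = C2V2
5 × 100 = 1 × V2
V2 = 500/1 = 500.0 mL

500.0 mL


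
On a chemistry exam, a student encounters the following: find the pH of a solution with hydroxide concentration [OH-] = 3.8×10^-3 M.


pOH = -log10([OH-]) = -log10(3.8×10^-3)
= 3 - log10(3.8) = 2.42
pH = 14 - pOH = 14 - 2.42 = 11.58

11.58


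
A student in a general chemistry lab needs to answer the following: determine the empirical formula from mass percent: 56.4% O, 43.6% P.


Assume 100 g sample. Moles of each element:
  O: 56.4/16.0 = 3.525 mol
  P: 43.6/30.97 = 1.408 mol
Divide by smallest (1.408):
  O: 3.525/1.408 = 2.5
  P: 1.408/1.408 = 1.0
Multiply all ratios by 2 to obtain whole numbers.
Empirical formula: P2O5

P2O5
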